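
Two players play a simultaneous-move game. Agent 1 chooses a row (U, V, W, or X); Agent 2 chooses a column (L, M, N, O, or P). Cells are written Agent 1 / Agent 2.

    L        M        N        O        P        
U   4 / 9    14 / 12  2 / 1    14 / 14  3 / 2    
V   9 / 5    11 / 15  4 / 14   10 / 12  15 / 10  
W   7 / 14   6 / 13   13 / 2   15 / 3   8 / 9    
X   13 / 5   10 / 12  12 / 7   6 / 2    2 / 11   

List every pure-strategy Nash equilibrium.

No pure-strategy Nash equilibrium

A profile is a Nash equilibrium when each player is best-responding to the other.
Agent 1's best responses — vs L: X (payoff 13); vs M: U (payoff 14); vs N: W (payoff 13); vs O: W (payoff 15); vs P: V (payoff 15).
Agent 2's best responses — vs U: O (payoff 14); vs V: M (payoff 15); vs W: L (payoff 14); vs X: M (payoff 12).
No cell has both players best-responding. For instance, Agent 1's best reply to P is V, but against V Agent 2 prefers M over P.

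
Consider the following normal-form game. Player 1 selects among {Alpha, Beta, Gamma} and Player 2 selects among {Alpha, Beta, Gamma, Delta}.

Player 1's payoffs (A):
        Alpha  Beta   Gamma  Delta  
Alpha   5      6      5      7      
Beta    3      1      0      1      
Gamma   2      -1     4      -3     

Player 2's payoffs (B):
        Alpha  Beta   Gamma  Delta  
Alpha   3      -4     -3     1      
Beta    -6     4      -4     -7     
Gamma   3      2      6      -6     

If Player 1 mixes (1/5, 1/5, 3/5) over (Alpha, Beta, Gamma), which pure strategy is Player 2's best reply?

Gamma

Compute Player 2's expected payoff from each pure strategy against the given mix.
Alpha: (1/5)·3 + (1/5)·(-6) + (3/5)·3 = 6/5
Beta: (1/5)·(-4) + (1/5)·4 + (3/5)·2 = 6/5
Gamma: (1/5)·(-3) + (1/5)·(-4) + (3/5)·6 = 11/5
Delta: (1/5)·1 + (1/5)·(-7) + (3/5)·(-6) = -24/5
Highest expected payoff is 11/5, from Gamma.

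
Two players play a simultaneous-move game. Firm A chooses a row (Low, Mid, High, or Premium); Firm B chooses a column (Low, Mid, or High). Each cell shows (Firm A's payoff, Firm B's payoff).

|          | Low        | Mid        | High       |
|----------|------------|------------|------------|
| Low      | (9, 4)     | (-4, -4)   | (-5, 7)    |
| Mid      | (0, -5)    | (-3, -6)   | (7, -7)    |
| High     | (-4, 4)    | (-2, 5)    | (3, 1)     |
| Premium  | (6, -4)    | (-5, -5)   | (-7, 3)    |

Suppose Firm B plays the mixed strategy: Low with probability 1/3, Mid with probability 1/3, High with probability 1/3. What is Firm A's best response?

Mid

Compute Firm A's expected payoff from each pure strategy against the given mix.
Low: (1/3)·9 + (1/3)·(-4) + (1/3)·(-5) = 0
Mid: (1/3)·0 + (1/3)·(-3) + (1/3)·7 = 4/3
High: (1/3)·(-4) + (1/3)·(-2) + (1/3)·3 = -1
Premium: (1/3)·6 + (1/3)·(-5) + (1/3)·(-7) = -2
Highest expected payoff is 4/3, from Mid.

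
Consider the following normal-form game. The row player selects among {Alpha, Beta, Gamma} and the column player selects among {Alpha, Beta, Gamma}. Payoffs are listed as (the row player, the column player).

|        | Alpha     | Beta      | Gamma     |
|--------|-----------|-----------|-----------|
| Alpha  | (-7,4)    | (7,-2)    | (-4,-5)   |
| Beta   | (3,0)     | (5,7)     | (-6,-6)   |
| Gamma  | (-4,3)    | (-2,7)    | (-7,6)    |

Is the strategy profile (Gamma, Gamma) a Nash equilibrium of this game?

No

Holding the column player at Gamma: the row player gets -7 from Gamma but could get -4 by switching to Alpha. The row player has a profitable deviation.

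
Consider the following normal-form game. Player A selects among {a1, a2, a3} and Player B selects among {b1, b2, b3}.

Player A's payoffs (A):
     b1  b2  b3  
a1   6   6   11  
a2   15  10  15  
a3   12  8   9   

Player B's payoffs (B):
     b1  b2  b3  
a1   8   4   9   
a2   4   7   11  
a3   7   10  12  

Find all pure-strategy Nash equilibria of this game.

(a2, b3)

Find each player's best response to every opponent strategy; NE are the intersections.
Player A's best responses — vs b1: a2 (payoff 15); vs b2: a2 (payoff 10); vs b3: a2 (payoff 15).
Player B's best responses — vs a1: b3 (payoff 9); vs a2: b3 (payoff 11); vs a3: b3 (payoff 12).
The only mutual best response is (a2, b3); neither player gains by switching there.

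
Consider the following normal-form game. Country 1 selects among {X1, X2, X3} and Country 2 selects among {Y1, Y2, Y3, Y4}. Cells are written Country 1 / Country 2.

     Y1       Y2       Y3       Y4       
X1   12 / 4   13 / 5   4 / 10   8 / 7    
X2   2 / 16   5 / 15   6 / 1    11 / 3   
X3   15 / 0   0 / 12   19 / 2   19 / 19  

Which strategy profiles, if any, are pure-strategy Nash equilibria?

Find each player's best response to every opponent strategy; NE are the intersections.
Country 1's best responses — vs Y1: X3 (payoff 15); vs Y2: X1 (payoff 13); vs Y3: X3 (payoff 19); vs Y4: X3 (payoff 19).
Country 2's best responses — vs X1: Y3 (payoff 10); vs X2: Y1 (payoff 16); vs X3: Y4 (payoff 19).
The only mutual best response is (X3, Y4); neither player gains by switching there.

(X3, Y4)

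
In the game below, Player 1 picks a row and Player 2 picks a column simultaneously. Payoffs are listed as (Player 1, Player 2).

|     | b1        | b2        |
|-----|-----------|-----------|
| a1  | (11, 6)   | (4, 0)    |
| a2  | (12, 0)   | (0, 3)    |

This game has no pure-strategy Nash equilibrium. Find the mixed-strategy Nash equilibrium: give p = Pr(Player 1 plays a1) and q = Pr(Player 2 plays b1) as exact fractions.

In a mixed NE each player is indifferent between their pure strategies, so the opponent's mix sets the indifference.
Player 2 indifferent between b1 and b2: p·6 + (1−p)·0 = p·0 + (1−p)·3 ⟹ 0 + 6p = 3 + (-3)p ⟹ p = 1/3.
Player 1 indifferent between a1 and a2: q·11 + (1−q)·4 = q·12 + (1−q)·0 ⟹ 4 + 7q = 0 + 12q ⟹ q = 4/5.

p = 1/3, q = 4/5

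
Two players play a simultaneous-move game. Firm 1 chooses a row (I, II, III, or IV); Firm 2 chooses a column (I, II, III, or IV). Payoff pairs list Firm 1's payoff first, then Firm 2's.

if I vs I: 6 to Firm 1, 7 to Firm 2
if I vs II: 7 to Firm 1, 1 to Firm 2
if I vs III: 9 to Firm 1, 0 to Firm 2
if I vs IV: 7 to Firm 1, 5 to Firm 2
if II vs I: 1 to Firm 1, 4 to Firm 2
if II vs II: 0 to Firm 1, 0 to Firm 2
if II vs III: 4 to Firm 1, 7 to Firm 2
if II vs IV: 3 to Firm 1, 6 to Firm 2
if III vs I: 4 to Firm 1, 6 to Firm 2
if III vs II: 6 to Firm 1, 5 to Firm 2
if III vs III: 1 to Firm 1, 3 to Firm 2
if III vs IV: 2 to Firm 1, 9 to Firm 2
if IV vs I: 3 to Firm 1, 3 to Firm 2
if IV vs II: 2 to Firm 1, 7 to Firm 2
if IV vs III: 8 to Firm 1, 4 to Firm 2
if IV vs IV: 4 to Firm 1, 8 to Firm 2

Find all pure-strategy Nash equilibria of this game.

(I, I)

A profile is a Nash equilibrium when each player is best-responding to the other.
Firm 1's best responses — vs I: I (payoff 6); vs II: I (payoff 7); vs III: I (payoff 9); vs IV: I (payoff 7).
Firm 2's best responses — vs I: I (payoff 7); vs II: III (payoff 7); vs III: IV (payoff 9); vs IV: IV (payoff 8).
The only mutual best response is (I, I); neither player gains by switching there.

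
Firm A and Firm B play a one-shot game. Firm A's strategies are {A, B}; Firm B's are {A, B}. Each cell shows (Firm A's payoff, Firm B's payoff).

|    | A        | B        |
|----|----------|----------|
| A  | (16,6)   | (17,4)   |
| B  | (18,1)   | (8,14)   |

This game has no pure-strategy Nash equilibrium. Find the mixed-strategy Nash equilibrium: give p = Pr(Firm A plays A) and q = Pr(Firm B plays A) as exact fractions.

p = 13/15, q = 9/11

In a mixed NE each player is indifferent between their pure strategies, so the opponent's mix sets the indifference.
Firm B indifferent between A and B: p·6 + (1−p)·1 = p·4 + (1−p)·14 ⟹ 1 + 5p = 14 + (-10)p ⟹ p = 13/15.
Firm A indifferent between A and B: q·16 + (1−q)·17 = q·18 + (1−q)·8 ⟹ 17 + (-1)q = 8 + 10q ⟹ q = 9/11.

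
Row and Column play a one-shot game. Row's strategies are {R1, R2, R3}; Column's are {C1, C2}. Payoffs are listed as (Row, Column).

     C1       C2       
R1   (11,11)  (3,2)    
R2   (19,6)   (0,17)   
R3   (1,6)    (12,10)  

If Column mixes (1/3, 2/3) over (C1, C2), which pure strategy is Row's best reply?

R3

Compute Row's expected payoff from each pure strategy against the given mix.
R1: (1/3)·11 + (2/3)·3 = 17/3
R2: (1/3)·19 + (2/3)·0 = 19/3
R3: (1/3)·1 + (2/3)·12 = 25/3
Highest expected payoff is 25/3, from R3.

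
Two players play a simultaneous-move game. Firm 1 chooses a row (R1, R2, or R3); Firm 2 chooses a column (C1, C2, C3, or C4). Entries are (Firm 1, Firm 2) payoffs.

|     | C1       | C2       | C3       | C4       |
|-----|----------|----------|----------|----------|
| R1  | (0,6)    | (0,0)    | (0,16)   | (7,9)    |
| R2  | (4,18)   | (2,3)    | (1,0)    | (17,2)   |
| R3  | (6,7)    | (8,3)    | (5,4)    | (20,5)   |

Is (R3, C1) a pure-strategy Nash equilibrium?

Holding Firm 2 at C1: Firm 1 gets 6 from R3, versus 0 from R1, 4 from R2. No profitable deviation for Firm 1.
Holding Firm 1 at R3: Firm 2 gets 7 from C1, versus 3 from C2, 4 from C3, 5 from C4. No profitable deviation for Firm 2 either.

Yes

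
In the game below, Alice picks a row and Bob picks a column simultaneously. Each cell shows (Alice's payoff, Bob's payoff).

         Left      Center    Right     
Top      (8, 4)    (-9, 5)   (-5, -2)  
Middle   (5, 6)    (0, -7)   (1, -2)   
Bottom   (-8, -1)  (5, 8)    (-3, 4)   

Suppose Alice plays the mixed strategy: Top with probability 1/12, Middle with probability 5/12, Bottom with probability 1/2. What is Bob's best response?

Compute Bob's expected payoff from each pure strategy against the given mix.
Left: (1/12)·4 + (5/12)·6 + (1/2)·(-1) = 7/3
Center: (1/12)·5 + (5/12)·(-7) + (1/2)·8 = 3/2
Right: (1/12)·(-2) + (5/12)·(-2) + (1/2)·4 = 1
Highest expected payoff is 7/3, from Left.

Left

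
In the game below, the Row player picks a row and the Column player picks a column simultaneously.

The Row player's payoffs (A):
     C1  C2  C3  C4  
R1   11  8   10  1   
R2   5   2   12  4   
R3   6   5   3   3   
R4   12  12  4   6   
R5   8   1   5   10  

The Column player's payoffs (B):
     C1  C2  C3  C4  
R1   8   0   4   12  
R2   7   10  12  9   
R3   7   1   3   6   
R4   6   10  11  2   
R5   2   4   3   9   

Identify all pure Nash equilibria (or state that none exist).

(R2, C3) and (R5, C4)

Find each player's best response to every opponent strategy; NE are the intersections.
The Row player's best responses — vs C1: R4 (payoff 12); vs C2: R4 (payoff 12); vs C3: R2 (payoff 12); vs C4: R5 (payoff 10).
The Column player's best responses — vs R1: C4 (payoff 12); vs R2: C3 (payoff 12); vs R3: C1 (payoff 7); vs R4: C3 (payoff 11); vs R5: C4 (payoff 9).
Mutual best responses occur at (R2, C3) and (R5, C4); at each, neither player gains by switching.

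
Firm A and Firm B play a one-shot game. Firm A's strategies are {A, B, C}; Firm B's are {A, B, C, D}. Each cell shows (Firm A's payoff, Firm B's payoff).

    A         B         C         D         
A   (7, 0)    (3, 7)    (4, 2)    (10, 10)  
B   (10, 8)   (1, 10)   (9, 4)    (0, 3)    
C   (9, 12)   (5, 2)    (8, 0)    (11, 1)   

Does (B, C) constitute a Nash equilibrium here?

No

Holding Firm B at C: Firm A gets 9 from B, versus 4 from A, 8 from C. No profitable deviation for Firm A.
Holding Firm A at B: Firm B gets 4 from C but could get 10 by switching to B. Firm B has a profitable deviation.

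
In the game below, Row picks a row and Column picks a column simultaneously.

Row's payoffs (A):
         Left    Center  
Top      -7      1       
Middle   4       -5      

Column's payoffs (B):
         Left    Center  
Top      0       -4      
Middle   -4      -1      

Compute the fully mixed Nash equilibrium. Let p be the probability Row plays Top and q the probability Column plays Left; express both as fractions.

p = 3/7, q = 6/17

Each player's mixing probability is pinned down by making the *other* player indifferent.
Column indifferent between Left and Center: p·0 + (1−p)·(-4) = p·(-4) + (1−p)·(-1) ⟹ (-4) + 4p = (-1) + (-3)p ⟹ p = 3/7.
Row indifferent between Top and Middle: q·(-7) + (1−q)·1 = q·4 + (1−q)·(-5) ⟹ 1 + (-8)q = (-5) + 9q ⟹ q = 6/17.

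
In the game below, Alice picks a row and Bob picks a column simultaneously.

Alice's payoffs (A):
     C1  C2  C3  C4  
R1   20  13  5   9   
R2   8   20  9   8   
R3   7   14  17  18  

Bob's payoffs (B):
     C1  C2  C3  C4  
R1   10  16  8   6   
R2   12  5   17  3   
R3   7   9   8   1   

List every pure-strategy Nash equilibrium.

No pure-strategy Nash equilibrium

Find each player's best response to every opponent strategy; NE are the intersections.
Alice's best responses — vs C1: R1 (payoff 20); vs C2: R2 (payoff 20); vs C3: R3 (payoff 17); vs C4: R3 (payoff 18).
Bob's best responses — vs R1: C2 (payoff 16); vs R2: C3 (payoff 17); vs R3: C2 (payoff 9).
No cell has both players best-responding. For instance, Alice's best reply to C2 is R2, but against R2 Bob prefers C3 over C2.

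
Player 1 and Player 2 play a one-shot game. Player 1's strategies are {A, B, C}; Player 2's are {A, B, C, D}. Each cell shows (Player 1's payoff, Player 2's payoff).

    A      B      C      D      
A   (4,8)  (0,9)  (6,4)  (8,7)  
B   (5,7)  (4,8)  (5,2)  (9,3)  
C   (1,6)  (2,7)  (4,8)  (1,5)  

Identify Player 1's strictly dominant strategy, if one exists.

A strategy is strictly dominant if it gives Player 1 a strictly higher payoff than every other strategy, against every choice by the opponent.
A is not dominant: against A, B gives 5 > 4.
B is not dominant: against C, A gives 6 > 5.
C is not dominant: against A, A gives 4 > 1.
No single strategy is best against every opponent action.

None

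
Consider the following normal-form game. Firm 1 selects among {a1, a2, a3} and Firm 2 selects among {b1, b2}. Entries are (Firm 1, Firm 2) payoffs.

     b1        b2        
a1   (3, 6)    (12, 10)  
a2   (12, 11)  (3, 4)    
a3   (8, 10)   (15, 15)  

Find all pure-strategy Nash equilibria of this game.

Find each player's best response to every opponent strategy; NE are the intersections.
Firm 1's best responses — vs b1: a2 (payoff 12); vs b2: a3 (payoff 15).
Firm 2's best responses — vs a1: b2 (payoff 10); vs a2: b1 (payoff 11); vs a3: b2 (payoff 15).
Mutual best responses occur at (a2, b1) and (a3, b2); at each, neither player gains by switching.

(a2, b1) and (a3, b2)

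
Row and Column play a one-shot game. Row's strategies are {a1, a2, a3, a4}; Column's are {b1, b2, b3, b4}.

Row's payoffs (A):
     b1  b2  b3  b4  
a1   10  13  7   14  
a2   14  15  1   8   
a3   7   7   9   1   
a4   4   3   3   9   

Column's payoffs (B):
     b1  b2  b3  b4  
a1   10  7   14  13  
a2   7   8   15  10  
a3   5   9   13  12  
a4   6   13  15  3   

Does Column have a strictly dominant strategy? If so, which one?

b3

A strategy is strictly dominant if it gives Column a strictly higher payoff than every other strategy, against every choice by the opponent.
b3 strictly dominates: vs a1: 14 > each of {10, 7, 13}; vs a2: 15 > each of {7, 8, 10}; vs a3: 13 > each of {5, 9, 12}; vs a4: 15 > each of {6, 13, 3}.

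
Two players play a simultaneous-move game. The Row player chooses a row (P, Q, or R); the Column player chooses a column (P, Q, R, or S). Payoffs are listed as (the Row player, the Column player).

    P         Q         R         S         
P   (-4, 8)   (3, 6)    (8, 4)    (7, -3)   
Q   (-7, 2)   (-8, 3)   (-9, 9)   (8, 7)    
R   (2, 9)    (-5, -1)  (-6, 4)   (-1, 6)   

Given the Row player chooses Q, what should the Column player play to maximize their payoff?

With the Row player fixed at Q, the Column player's payoffs are: P → 2, Q → 3, R → 9, S → 7.
The maximum is 9, achieved by R.

R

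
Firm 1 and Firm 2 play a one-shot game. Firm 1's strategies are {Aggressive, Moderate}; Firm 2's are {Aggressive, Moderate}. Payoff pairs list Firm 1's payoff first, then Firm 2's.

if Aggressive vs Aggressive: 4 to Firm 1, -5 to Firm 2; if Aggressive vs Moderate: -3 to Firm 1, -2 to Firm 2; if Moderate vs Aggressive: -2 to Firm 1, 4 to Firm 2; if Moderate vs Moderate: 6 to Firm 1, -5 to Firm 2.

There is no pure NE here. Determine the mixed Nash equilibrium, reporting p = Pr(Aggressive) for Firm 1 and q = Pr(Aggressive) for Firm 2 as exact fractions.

p = 3/4, q = 3/5

In a mixed NE each player is indifferent between their pure strategies, so the opponent's mix sets the indifference.
Firm 2 indifferent between Aggressive and Moderate: p·(-5) + (1−p)·4 = p·(-2) + (1−p)·(-5) ⟹ 4 + (-9)p = (-5) + 3p ⟹ p = 3/4.
Firm 1 indifferent between Aggressive and Moderate: q·4 + (1−q)·(-3) = q·(-2) + (1−q)·6 ⟹ (-3) + 7q = 6 + (-8)q ⟹ q = 3/5.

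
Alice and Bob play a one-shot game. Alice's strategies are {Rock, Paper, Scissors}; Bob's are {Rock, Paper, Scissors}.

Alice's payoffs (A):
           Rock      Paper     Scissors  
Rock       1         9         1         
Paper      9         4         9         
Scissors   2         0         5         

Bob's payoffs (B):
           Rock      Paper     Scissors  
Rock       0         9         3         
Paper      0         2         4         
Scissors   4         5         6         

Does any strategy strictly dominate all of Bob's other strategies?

Check whether one of Bob's strategies beats all alternatives regardless of what the opponent does.
Rock is not dominant: against Rock, Paper gives 9 > 0.
Paper is not dominant: against Paper, Scissors gives 4 > 2.
Scissors is not dominant: against Rock, Paper gives 9 > 3.
No single strategy is best against every opponent action.

No strictly dominant strategy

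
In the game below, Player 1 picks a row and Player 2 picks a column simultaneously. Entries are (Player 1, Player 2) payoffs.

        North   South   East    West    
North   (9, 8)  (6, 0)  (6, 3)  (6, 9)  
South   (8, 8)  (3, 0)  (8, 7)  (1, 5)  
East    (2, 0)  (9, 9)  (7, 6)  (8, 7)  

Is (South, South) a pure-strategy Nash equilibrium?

Holding Player 2 at South: Player 1 gets 3 from South but could get 9 by switching to East. Player 1 has a profitable deviation.

No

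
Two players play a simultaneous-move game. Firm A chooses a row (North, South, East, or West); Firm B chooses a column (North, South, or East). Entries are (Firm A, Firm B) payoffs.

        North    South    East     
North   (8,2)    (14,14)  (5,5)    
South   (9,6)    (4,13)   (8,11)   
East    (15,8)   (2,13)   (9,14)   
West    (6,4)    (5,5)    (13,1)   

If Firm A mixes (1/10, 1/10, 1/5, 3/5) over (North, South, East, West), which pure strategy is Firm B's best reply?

Compute Firm B's expected payoff from each pure strategy against the given mix.
North: (1/10)·2 + (1/10)·6 + (1/5)·8 + (3/5)·4 = 24/5
South: (1/10)·14 + (1/10)·13 + (1/5)·13 + (3/5)·5 = 83/10
East: (1/10)·5 + (1/10)·11 + (1/5)·14 + (3/5)·1 = 5
Highest expected payoff is 83/10, from South.

South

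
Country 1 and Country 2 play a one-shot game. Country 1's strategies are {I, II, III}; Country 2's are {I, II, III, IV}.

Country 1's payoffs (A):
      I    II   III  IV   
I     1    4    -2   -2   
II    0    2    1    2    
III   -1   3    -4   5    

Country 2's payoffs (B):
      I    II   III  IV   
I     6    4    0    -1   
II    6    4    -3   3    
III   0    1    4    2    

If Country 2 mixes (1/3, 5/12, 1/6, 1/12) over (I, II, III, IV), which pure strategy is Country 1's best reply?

I

Country 1's best reply maximizes expected payoff against the mix.
I: (1/3)·1 + (5/12)·4 + (1/6)·(-2) + (1/12)·(-2) = 3/2
II: (1/3)·0 + (5/12)·2 + (1/6)·1 + (1/12)·2 = 7/6
III: (1/3)·(-1) + (5/12)·3 + (1/6)·(-4) + (1/12)·5 = 2/3
Highest expected payoff is 3/2, from I.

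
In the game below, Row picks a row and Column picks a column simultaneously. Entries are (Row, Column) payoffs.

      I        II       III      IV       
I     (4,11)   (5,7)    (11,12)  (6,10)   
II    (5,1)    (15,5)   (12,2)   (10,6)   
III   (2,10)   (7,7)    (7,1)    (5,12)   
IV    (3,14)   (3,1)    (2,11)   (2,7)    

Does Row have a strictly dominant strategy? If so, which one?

II

A strategy is strictly dominant if it gives Row a strictly higher payoff than every other strategy, against every choice by the opponent.
II strictly dominates: vs I: 5 > each of {4, 2, 3}; vs II: 15 > each of {5, 7, 3}; vs III: 12 > each of {11, 7, 2}; vs IV: 10 > each of {6, 5, 2}.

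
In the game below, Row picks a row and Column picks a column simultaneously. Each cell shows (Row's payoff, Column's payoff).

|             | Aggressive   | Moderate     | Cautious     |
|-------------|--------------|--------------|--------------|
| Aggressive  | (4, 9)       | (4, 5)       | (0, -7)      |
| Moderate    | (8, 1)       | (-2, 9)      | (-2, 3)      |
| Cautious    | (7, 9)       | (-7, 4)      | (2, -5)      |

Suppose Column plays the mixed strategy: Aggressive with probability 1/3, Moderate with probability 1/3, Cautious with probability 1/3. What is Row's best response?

Compute Row's expected payoff from each pure strategy against the given mix.
Aggressive: (1/3)·4 + (1/3)·4 + (1/3)·0 = 8/3
Moderate: (1/3)·8 + (1/3)·(-2) + (1/3)·(-2) = 4/3
Cautious: (1/3)·7 + (1/3)·(-7) + (1/3)·2 = 2/3
Highest expected payoff is 8/3, from Aggressive.

Aggressive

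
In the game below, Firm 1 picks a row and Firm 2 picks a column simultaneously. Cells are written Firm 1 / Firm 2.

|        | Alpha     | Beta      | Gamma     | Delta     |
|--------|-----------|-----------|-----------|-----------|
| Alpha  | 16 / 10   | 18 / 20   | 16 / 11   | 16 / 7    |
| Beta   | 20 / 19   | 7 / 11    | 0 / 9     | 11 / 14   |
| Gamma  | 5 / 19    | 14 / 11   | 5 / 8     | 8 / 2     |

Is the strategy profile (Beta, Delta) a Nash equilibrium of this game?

Holding Firm 2 at Delta: Firm 1 gets 11 from Beta but could get 16 by switching to Alpha. Firm 1 has a profitable deviation.

No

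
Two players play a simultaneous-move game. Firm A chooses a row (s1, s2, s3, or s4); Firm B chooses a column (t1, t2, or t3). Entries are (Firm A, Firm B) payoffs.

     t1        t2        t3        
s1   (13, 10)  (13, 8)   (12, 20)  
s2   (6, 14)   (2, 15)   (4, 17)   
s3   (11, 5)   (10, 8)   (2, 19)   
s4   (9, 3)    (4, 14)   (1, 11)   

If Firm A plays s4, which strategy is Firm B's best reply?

With Firm A fixed at s4, Firm B's payoffs are: t1 → 3, t2 → 14, t3 → 11.
The maximum is 14, achieved by t2.

t2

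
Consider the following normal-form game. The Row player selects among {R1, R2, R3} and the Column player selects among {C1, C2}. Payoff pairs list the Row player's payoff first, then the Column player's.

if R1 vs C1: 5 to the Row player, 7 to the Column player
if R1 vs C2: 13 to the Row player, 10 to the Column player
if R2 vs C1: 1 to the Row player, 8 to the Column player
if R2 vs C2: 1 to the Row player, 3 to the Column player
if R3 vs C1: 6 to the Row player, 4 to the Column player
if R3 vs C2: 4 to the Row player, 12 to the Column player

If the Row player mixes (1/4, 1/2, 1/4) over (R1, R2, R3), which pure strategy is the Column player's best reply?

Compute the Column player's expected payoff from each pure strategy against the given mix.
C1: (1/4)·7 + (1/2)·8 + (1/4)·4 = 27/4
C2: (1/4)·10 + (1/2)·3 + (1/4)·12 = 7
Highest expected payoff is 7, from C2.

C2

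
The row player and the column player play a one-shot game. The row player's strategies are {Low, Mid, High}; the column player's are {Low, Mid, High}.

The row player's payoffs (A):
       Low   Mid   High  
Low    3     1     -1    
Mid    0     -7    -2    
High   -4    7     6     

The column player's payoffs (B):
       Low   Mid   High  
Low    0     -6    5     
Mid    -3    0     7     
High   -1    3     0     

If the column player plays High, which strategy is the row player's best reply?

With the column player fixed at High, the row player's payoffs are: Low → -1, Mid → -2, High → 6.
The maximum is 6, achieved by High.

High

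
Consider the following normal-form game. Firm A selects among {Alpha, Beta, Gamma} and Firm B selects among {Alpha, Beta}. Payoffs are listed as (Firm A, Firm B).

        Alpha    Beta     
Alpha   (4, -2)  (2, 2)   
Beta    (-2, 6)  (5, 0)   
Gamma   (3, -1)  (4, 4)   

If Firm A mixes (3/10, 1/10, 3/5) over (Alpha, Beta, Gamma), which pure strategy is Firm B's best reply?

Beta

Compute Firm B's expected payoff from each pure strategy against the given mix.
Alpha: (3/10)·(-2) + (1/10)·6 + (3/5)·(-1) = -3/5
Beta: (3/10)·2 + (1/10)·0 + (3/5)·4 = 3
Highest expected payoff is 3, from Beta.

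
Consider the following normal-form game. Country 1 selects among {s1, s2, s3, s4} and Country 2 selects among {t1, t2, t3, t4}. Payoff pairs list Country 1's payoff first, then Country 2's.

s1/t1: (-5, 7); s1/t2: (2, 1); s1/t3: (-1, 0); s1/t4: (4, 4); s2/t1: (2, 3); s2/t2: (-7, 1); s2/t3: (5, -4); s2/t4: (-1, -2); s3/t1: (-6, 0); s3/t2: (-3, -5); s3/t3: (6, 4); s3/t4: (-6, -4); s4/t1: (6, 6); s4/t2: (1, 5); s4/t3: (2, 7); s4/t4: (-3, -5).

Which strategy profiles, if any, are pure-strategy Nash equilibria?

Find each player's best response to every opponent strategy; NE are the intersections.
Country 1's best responses — vs t1: s4 (payoff 6); vs t2: s1 (payoff 2); vs t3: s3 (payoff 6); vs t4: s1 (payoff 4).
Country 2's best responses — vs s1: t1 (payoff 7); vs s2: t1 (payoff 3); vs s3: t3 (payoff 4); vs s4: t3 (payoff 7).
The only mutual best response is (s3, t3); neither player gains by switching there.

(s3, t3)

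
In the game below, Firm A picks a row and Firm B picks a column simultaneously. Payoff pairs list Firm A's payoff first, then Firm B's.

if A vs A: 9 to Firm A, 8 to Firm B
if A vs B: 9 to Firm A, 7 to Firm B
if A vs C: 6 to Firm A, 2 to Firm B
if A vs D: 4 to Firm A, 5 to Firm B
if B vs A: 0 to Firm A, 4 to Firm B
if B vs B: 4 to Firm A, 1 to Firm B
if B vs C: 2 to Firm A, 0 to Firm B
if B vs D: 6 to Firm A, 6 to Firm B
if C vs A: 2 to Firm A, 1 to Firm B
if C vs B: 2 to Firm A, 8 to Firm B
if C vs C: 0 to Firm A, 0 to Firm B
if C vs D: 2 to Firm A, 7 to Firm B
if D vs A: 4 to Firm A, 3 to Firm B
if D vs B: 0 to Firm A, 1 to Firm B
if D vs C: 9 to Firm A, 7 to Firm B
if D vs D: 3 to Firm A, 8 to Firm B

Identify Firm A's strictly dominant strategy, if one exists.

Check whether one of Firm A's strategies beats all alternatives regardless of what the opponent does.
A is not dominant: against C, D gives 9 > 6.
B is not dominant: against A, A gives 9 > 0.
C is not dominant: against A, A gives 9 > 2.
D is not dominant: against A, A gives 9 > 4.
No single strategy is best against every opponent action.

No strictly dominant strategy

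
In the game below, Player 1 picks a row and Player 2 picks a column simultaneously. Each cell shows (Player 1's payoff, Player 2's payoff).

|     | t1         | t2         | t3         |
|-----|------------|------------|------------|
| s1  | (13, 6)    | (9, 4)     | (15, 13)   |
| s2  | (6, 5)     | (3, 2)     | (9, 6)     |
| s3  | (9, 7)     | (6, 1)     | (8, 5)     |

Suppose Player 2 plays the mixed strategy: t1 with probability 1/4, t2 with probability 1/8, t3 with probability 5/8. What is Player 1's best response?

s1

Player 1's best reply maximizes expected payoff against the mix.
s1: (1/4)·13 + (1/8)·9 + (5/8)·15 = 55/4
s2: (1/4)·6 + (1/8)·3 + (5/8)·9 = 15/2
s3: (1/4)·9 + (1/8)·6 + (5/8)·8 = 8
Highest expected payoff is 55/4, from s1.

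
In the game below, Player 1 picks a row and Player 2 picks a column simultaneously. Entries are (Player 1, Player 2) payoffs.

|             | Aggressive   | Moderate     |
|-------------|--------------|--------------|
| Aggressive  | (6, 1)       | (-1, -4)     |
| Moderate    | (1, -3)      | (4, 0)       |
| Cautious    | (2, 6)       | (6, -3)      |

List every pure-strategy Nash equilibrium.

Check mutual best responses: a cell is a NE iff neither player can gain by unilaterally deviating.
Player 1's best responses — vs Aggressive: Aggressive (payoff 6); vs Moderate: Cautious (payoff 6).
Player 2's best responses — vs Aggressive: Aggressive (payoff 1); vs Moderate: Moderate (payoff 0); vs Cautious: Aggressive (payoff 6).
The only mutual best response is (Aggressive, Aggressive); neither player gains by switching there.

(Aggressive, Aggressive)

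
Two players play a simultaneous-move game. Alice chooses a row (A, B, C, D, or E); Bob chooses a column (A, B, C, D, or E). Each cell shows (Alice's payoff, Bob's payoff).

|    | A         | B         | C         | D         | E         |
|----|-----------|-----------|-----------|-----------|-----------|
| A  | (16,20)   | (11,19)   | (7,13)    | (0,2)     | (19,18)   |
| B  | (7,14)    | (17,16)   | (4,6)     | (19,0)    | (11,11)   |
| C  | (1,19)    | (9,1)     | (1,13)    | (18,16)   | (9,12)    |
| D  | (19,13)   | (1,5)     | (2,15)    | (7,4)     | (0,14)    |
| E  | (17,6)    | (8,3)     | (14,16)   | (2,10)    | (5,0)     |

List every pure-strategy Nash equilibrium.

Check mutual best responses: a cell is a NE iff neither player can gain by unilaterally deviating.
Alice's best responses — vs A: D (payoff 19); vs B: B (payoff 17); vs C: E (payoff 14); vs D: B (payoff 19); vs E: A (payoff 19).
Bob's best responses — vs A: A (payoff 20); vs B: B (payoff 16); vs C: A (payoff 19); vs D: C (payoff 15); vs E: C (payoff 16).
Mutual best responses occur at (B, B) and (E, C); at each, neither player gains by switching.

(B, B) and (E, C)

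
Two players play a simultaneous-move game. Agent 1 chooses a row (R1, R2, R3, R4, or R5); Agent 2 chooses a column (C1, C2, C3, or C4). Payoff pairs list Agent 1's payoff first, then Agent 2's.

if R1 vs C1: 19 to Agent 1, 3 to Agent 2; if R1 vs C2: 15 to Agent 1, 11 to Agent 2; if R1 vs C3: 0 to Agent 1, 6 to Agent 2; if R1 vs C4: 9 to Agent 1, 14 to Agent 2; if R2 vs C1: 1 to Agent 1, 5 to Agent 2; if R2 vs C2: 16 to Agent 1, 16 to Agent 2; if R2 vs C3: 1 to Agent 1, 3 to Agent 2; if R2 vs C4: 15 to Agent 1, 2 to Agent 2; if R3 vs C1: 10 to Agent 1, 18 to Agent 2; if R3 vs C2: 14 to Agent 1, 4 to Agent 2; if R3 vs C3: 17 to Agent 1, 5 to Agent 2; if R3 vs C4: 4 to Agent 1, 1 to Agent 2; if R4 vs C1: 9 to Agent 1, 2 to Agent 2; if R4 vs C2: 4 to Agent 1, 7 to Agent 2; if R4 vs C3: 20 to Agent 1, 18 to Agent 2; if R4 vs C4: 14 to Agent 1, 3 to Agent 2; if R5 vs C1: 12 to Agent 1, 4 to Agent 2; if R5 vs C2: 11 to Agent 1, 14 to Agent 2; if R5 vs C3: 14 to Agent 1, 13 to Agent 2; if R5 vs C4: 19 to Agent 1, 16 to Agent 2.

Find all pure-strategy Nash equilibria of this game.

(R2, C2), (R4, C3), and (R5, C4)

Find each player's best response to every opponent strategy; NE are the intersections.
Agent 1's best responses — vs C1: R1 (payoff 19); vs C2: R2 (payoff 16); vs C3: R4 (payoff 20); vs C4: R5 (payoff 19).
Agent 2's best responses — vs R1: C4 (payoff 14); vs R2: C2 (payoff 16); vs R3: C1 (payoff 18); vs R4: C3 (payoff 18); vs R5: C4 (payoff 16).
Mutual best responses occur at (R2, C2), (R4, C3), and (R5, C4); at each, neither player gains by switching.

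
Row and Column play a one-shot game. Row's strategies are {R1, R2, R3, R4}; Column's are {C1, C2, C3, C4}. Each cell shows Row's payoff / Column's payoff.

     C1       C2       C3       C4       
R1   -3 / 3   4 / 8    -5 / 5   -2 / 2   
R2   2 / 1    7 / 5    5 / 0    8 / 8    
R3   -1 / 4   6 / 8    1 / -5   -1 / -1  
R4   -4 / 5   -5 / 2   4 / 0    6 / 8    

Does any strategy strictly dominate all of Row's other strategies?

Check whether one of Row's strategies beats all alternatives regardless of what the opponent does.
R2 strictly dominates: vs C1: 2 > each of {-3, -1, -4}; vs C2: 7 > each of {4, 6, -5}; vs C3: 5 > each of {-5, 1, 4}; vs C4: 8 > each of {-2, -1, 6}.

R2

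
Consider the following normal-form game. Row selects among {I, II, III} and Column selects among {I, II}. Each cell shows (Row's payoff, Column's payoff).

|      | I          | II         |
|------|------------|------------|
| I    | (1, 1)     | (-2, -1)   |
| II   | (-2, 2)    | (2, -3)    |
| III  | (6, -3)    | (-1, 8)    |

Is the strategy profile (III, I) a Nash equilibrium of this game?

No

Holding Column at I: Row gets 6 from III, versus 1 from I, -2 from II. No profitable deviation for Row.
Holding Row at III: Column gets -3 from I but could get 8 by switching to II. Column has a profitable deviation.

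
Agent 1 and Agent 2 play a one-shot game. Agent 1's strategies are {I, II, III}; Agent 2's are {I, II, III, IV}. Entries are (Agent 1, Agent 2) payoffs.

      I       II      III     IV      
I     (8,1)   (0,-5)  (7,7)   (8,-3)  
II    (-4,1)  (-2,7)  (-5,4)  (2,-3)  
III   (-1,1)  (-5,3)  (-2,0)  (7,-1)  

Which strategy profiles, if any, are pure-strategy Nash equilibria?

A profile is a Nash equilibrium when each player is best-responding to the other.
Agent 1's best responses — vs I: I (payoff 8); vs II: I (payoff 0); vs III: I (payoff 7); vs IV: I (payoff 8).
Agent 2's best responses — vs I: III (payoff 7); vs II: II (payoff 7); vs III: II (payoff 3).
The only mutual best response is (I, III); neither player gains by switching there.

(I, III)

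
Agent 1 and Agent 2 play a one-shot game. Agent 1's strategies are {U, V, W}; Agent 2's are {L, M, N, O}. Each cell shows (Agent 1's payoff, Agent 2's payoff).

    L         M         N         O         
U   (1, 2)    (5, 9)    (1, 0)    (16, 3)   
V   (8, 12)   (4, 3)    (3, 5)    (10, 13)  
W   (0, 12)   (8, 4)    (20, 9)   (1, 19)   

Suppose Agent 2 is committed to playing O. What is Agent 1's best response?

U

With Agent 2 fixed at O, Agent 1's payoffs are: U → 16, V → 10, W → 1.
The maximum is 16, achieved by U.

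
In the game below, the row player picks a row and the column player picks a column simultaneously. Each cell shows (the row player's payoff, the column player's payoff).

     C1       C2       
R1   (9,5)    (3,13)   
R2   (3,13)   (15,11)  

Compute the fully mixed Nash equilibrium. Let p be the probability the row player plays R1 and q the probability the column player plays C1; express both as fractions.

p = 1/5, q = 2/3

Each player's mixing probability is pinned down by making the *other* player indifferent.
The column player indifferent between C1 and C2: p·5 + (1−p)·13 = p·13 + (1−p)·11 ⟹ 13 + (-8)p = 11 + 2p ⟹ p = 1/5.
The row player indifferent between R1 and R2: q·9 + (1−q)·3 = q·3 + (1−q)·15 ⟹ 3 + 6q = 15 + (-12)q ⟹ q = 2/3.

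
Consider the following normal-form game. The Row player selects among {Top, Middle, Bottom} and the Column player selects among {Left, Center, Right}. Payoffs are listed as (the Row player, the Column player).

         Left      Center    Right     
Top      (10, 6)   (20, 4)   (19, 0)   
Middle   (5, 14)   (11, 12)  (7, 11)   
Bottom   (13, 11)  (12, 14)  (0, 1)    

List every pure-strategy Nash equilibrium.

Check mutual best responses: a cell is a NE iff neither player can gain by unilaterally deviating.
The Row player's best responses — vs Left: Bottom (payoff 13); vs Center: Top (payoff 20); vs Right: Top (payoff 19).
The Column player's best responses — vs Top: Left (payoff 6); vs Middle: Left (payoff 14); vs Bottom: Center (payoff 14).
No cell has both players best-responding. For instance, the Row player's best reply to Left is Bottom, but against Bottom the Column player prefers Center over Left.

No pure-strategy Nash equilibrium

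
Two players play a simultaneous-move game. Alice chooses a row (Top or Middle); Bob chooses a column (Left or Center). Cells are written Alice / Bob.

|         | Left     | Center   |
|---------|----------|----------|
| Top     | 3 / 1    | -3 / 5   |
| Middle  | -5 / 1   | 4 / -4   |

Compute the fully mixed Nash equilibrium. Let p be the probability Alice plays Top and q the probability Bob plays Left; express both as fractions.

p = 5/9, q = 7/15

In a mixed NE each player is indifferent between their pure strategies, so the opponent's mix sets the indifference.
Bob indifferent between Left and Center: p·1 + (1−p)·1 = p·5 + (1−p)·(-4) ⟹ 1 + 0p = (-4) + 9p ⟹ p = 5/9.
Alice indifferent between Top and Middle: q·3 + (1−q)·(-3) = q·(-5) + (1−q)·4 ⟹ (-3) + 6q = 4 + (-9)q ⟹ q = 7/15.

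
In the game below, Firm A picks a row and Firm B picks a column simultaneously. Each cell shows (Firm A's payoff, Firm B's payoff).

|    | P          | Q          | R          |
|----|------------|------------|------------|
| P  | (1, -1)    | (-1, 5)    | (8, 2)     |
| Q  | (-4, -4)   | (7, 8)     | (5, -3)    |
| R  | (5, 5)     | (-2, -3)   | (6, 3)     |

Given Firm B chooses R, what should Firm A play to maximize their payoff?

P

With Firm B fixed at R, Firm A's payoffs are: P → 8, Q → 5, R → 6.
The maximum is 8, achieved by P.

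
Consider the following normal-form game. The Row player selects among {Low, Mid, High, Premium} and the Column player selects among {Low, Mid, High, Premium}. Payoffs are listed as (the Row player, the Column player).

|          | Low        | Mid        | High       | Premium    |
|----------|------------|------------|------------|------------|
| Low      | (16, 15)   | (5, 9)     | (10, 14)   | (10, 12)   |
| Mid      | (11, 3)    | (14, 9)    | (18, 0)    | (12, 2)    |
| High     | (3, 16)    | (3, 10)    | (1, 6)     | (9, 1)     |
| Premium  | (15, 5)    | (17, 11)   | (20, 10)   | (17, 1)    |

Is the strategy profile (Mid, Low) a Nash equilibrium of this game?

No

Holding the Column player at Low: the Row player gets 11 from Mid but could get 16 by switching to Low. The Row player has a profitable deviation.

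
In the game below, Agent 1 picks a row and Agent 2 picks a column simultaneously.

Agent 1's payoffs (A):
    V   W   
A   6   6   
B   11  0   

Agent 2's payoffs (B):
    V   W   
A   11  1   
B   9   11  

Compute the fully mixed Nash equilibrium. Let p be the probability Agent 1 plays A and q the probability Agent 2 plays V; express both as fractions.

Each player's mixing probability is pinned down by making the *other* player indifferent.
Agent 2 indifferent between V and W: p·11 + (1−p)·9 = p·1 + (1−p)·11 ⟹ 9 + 2p = 11 + (-10)p ⟹ p = 1/6.
Agent 1 indifferent between A and B: q·6 + (1−q)·6 = q·11 + (1−q)·0 ⟹ 6 + 0q = 0 + 11q ⟹ q = 6/11.

p = 1/6, q = 6/11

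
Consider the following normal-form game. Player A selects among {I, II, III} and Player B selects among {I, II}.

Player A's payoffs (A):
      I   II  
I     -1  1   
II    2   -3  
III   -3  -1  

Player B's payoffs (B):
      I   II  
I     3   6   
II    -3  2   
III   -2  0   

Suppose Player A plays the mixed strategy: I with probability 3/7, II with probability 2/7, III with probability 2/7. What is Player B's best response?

Player B's best reply maximizes expected payoff against the mix.
I: (3/7)·3 + (2/7)·(-3) + (2/7)·(-2) = -1/7
II: (3/7)·6 + (2/7)·2 + (2/7)·0 = 22/7
Highest expected payoff is 22/7, from II.

II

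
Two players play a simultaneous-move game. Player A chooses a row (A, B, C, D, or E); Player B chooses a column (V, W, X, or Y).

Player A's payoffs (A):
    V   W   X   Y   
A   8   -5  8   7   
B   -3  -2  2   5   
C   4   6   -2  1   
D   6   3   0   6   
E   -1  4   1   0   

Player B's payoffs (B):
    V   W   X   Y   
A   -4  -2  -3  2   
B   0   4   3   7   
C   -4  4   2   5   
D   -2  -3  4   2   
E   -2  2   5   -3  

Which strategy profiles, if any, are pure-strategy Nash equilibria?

(A, Y)

Find each player's best response to every opponent strategy; NE are the intersections.
Player A's best responses — vs V: A (payoff 8); vs W: C (payoff 6); vs X: A (payoff 8); vs Y: A (payoff 7).
Player B's best responses — vs A: Y (payoff 2); vs B: Y (payoff 7); vs C: Y (payoff 5); vs D: X (payoff 4); vs E: X (payoff 5).
The only mutual best response is (A, Y); neither player gains by switching there.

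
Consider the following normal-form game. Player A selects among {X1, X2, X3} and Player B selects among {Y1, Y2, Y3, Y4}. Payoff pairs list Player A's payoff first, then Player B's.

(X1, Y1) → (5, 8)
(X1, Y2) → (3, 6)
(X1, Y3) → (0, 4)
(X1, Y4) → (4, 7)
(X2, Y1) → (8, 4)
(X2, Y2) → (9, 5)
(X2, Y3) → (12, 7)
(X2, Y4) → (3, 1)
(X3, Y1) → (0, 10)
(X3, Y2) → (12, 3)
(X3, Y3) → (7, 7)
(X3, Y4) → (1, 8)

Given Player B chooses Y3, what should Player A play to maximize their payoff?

With Player B fixed at Y3, Player A's payoffs are: X1 → 0, X2 → 12, X3 → 7.
The maximum is 12, achieved by X2.

X2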